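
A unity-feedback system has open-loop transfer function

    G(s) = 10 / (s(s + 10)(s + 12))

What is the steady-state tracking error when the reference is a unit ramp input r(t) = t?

e_ss = 12

G(s) has one pole at the origin.
This is a Type 1 system. Kv = lim_{s→0} s·G(s) = 10/120 = 1/12.
e_ss = 1/Kv = 1/(1/12) = 12.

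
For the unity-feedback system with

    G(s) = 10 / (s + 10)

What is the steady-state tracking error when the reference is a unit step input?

G(s) has no poles at the origin.
This is a Type 0 system. Kp = lim_{s→0} G(s) = 10/10 = 1.
e_ss = 1/(1 + Kp) = 1/(1 + 1) = 1/2 ≈ 0.5000.

e_ss = 0.5000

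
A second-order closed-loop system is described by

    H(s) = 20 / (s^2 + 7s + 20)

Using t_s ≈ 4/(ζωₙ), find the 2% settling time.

Comparing s^2 + 7s + 20 to s^2 + 2ζωₙs + ωₙ²: ωₙ = √20 ≈ 4.472 rad/s and ζ = 7/(2·√20) ≈ 0.7826.
ζωₙ = 7/2 = 3.5, so t_s ≈ 4/(ζωₙ) = 4/3.5 ≈ 1.143 s.

t_s ≈ 1.143 s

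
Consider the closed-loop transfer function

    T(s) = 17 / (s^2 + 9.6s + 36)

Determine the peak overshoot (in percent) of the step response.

%OS ≈ 1.52%

Comparing s^2 + 9.6s + 36 to s^2 + 2ζωₙs + ωₙ²: ωₙ = 6 rad/s and ζ = 9.6/(2·6) = 0.8.
%OS = 100·exp(−πζ/√(1−ζ²)) = 100·exp(−π·0.8/√(1−0.8²)) ≈ 1.52%.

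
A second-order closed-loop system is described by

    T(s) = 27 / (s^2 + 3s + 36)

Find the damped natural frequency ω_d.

ω_d ≈ 5.809 rad/s

Comparing s^2 + 3s + 36 to s^2 + 2ζωₙs + ωₙ²: ωₙ = 6 rad/s and ζ = 3/(2·6) = 0.25.
ζωₙ = 3/2 = 1.5, so ω_d = ωₙ√(1−ζ²) = √(ωₙ² − (ζωₙ)²) = √(36 − 1.5²) = √33.75 ≈ 5.809 rad/s.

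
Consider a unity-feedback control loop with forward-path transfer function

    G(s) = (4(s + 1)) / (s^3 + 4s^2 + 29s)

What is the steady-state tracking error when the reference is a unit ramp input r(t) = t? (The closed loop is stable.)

e_ss = 7.250

G(s) has one pole at the origin.
This is a Type 1 system. Kv = lim_{s→0} s·G(s) = 4/29.
e_ss = 1/Kv = 1/(4/29) = 29/4 ≈ 7.250.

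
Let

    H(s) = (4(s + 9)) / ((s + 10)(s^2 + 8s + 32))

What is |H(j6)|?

Substitute s = j6: numerator = 36 + j24, denominator = -328 + j456.
|H(j6)| = |36 + j24| / |-328 + j456| = 43.267 / 561.71 ≈ 0.07703.

|H(j6)| ≈ 0.07703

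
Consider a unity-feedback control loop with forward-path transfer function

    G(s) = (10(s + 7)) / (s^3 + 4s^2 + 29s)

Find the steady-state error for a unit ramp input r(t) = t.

G(s) has one pole at the origin.
This is a Type 1 system. Kv = lim_{s→0} s·G(s) = 70/29.
e_ss = 1/Kv = 1/(70/29) = 29/70 ≈ 0.4143.

e_ss = 0.4143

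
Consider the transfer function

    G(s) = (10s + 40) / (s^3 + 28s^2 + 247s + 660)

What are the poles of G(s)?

s = -5, -11, -12

The poles are the roots of the denominator s^3 + 28s^2 + 247s + 660 = 0.
Trying s = -5: the polynomial evaluates to 0, so (s + 5) is a factor.
Dividing out leaves s^2 + 23s + 132 = 0.
Factoring the quadratic: (s + 11)(s + 12) = 0.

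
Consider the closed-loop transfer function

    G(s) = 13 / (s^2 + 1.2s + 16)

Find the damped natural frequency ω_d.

Comparing s^2 + 1.2s + 16 to s^2 + 2ζωₙs + ωₙ²: ωₙ = 4 rad/s and ζ = 1.2/(2·4) = 0.15.
ζωₙ = 1.2/2 = 0.6, so ω_d = ωₙ√(1−ζ²) = √(ωₙ² − (ζωₙ)²) = √(16 − 0.6²) = √15.64 ≈ 3.955 rad/s.

ω_d ≈ 3.955 rad/s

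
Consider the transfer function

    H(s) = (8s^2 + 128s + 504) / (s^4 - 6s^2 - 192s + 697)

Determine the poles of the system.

The poles are the roots of the denominator s^4 - 6s^2 - 192s + 697 = 0.
No real roots exist; factor into two real quadratics: (s^2 - 8s + 17)(s^2 + 8s + 41) = 0.
Each quadratic gives a conjugate pair via the quadratic formula.

s = 4 ± j, -4 ± 5j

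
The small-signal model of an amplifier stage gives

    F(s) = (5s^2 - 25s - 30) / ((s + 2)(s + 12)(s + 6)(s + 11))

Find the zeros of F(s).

Set the numerator to zero: 5s^2 - 25s - 30 = 0, i.e. 5·(s^2 - 5s - 6) = 0.
Factoring: (s + 1)(s - 6) = 0.

s = -1, 6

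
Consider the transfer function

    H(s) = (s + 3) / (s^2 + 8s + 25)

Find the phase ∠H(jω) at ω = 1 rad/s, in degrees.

At s = j1: numerator = 3 + j1, denominator = 24 + j8.
∠H = ∠num − ∠den = 18.435° − (18.435°) = 0°.

∠H(j1) ≈ 0°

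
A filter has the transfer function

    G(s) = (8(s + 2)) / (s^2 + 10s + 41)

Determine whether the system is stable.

stable

The poles can be read from the denominator factors: s = -5 + 4j, -5 - 4j.
Since all poles lie strictly in the left half-plane, the system is stable.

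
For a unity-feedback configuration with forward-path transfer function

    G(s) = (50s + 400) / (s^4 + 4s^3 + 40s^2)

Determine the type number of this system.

Type 2

Factor s from the denominator: s^4 + 4s^3 + 40s^2 = s^2·(s^2 + 4s + 40).
There are 2 poles at the origin, so the system is Type 2.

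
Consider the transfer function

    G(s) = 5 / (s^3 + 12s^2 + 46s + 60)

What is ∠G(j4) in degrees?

∠G(j4) ≈ -137.7°

At s = j4: numerator = 5, denominator = -132 + j120.
∠G = ∠num − ∠den = 0° − (137.73°) = -137.7°.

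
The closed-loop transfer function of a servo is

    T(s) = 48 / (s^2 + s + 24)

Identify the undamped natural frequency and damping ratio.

Compare the denominator to the standard form s^2 + 2ζωₙs + ωₙ².
ωₙ² = 24, so ωₙ = √24 ≈ 4.899 rad/s.
2ζωₙ = 1, so ζ = 1/(2·√24) ≈ 0.1021.

ωₙ ≈ 4.899 rad/s, ζ ≈ 0.1021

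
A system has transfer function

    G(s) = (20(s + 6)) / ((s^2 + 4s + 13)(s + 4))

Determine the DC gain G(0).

At s = 0 each factor (s + a) contributes a and each (s^2 + bs + c) contributes c.
G(0) = 20·(6) / ((13) · (4)) = 120/52 = 30/13.

G(0) = 30/13 ≈ 2.308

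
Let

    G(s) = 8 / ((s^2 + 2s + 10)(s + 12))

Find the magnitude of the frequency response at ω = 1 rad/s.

Substitute s = j1: numerator = 8, denominator = 106 + j33.
|G(j1)| = |8| / |106 + j33| = 8 / 111.02 ≈ 0.07206.

|G(j1)| ≈ 0.07206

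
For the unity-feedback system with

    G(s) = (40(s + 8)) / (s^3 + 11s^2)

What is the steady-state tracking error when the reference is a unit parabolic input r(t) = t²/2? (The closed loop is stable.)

e_ss = 0.03438

G(s) has 2 poles at the origin.
This is a Type 2 system. Ka = lim_{s→0} s^2·G(s) = 320/11.
e_ss = 1/Ka = 1/(320/11) = 11/320 ≈ 0.03438.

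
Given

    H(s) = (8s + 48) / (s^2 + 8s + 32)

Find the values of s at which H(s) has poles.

The poles are the roots of the denominator s^2 + 8s + 32 = 0.
Using the quadratic formula: s = (-8 ± √(-64))/2 = -4 ± 4j.

s = -4 + 4j, -4 - 4j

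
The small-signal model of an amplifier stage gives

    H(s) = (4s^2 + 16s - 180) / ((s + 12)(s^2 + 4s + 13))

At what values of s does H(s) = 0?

s = 5, -9

Set the numerator to zero: 4s^2 + 16s - 180 = 0, i.e. 4·(s^2 + 4s - 45) = 0.
Factoring: (s - 5)(s + 9) = 0.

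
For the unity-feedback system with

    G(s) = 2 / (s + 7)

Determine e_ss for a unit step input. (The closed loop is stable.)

G(s) has no poles at the origin.
This is a Type 0 system. Kp = lim_{s→0} G(s) = 2/7.
e_ss = 1/(1 + Kp) = 1/(1 + 2/7) = 7/9 ≈ 0.7778.

e_ss = 0.7778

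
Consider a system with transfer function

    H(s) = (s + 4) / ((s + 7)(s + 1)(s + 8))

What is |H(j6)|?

|H(j6)| ≈ 0.01286

Substitute s = j6: numerator = 4 + j6, denominator = -520 + j210.
|H(j6)| = |4 + j6| / |-520 + j210| = 7.2111 / 560.80 ≈ 0.01286.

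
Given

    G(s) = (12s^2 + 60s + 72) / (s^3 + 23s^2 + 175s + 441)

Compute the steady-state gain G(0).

G(0) = 8/49 ≈ 0.1633

Set s = 0: G(0) = (72) / (441) = 8/49.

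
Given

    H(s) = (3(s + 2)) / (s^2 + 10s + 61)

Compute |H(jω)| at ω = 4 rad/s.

Substitute s = j4: numerator = 6 + j12, denominator = 45 + j40.
|H(j4)| = |6 + j12| / |45 + j40| = 13.416 / 60.208 ≈ 0.2228.

|H(j4)| ≈ 0.2228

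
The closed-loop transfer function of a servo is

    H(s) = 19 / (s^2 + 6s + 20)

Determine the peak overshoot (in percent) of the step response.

Comparing s^2 + 6s + 20 to s^2 + 2ζωₙs + ωₙ²: ωₙ = √20 ≈ 4.472 rad/s and ζ = 6/(2·√20) ≈ 0.6708.
%OS = 100·exp(−πζ/√(1−ζ²)) = 100·exp(−π·0.6708/√(1−0.6708²)) ≈ 5.83%.

%OS ≈ 5.83%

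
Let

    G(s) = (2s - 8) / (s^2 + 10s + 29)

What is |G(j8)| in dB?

Substitute s = j8: numerator = -8 + j16, denominator = -35 + j80.
|G(j8)| = |-8 + j16| / |-35 + j80| = 17.889 / 87.321 ≈ 0.2049.
In decibels: 20·log₁₀(0.2049) ≈ -13.8 dB.

|G(j8)|_dB ≈ -13.8 dB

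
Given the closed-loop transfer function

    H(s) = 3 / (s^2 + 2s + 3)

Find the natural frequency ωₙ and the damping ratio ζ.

Compare the denominator to the standard form s^2 + 2ζωₙs + ωₙ².
ωₙ² = 3, so ωₙ = √3 ≈ 1.732 rad/s.
2ζωₙ = 2, so ζ = 2/(2·√3) ≈ 0.5774.
With ζ = 0.5774 the response is underdamped.

ωₙ ≈ 1.732 rad/s, ζ ≈ 0.5774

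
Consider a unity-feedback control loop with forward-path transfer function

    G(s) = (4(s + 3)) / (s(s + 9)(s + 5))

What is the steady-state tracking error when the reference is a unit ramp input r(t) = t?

G(s) has one pole at the origin.
This is a Type 1 system. Kv = lim_{s→0} s·G(s) = 12/45 = 4/15.
e_ss = 1/Kv = 1/(4/15) = 15/4 ≈ 3.750.

e_ss = 3.750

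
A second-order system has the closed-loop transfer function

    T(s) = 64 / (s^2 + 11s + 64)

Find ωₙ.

Compare the denominator to the standard form s^2 + 2ζωₙs + ωₙ².
ωₙ² = 64, so ωₙ = 8 rad/s.

ωₙ = 8 rad/s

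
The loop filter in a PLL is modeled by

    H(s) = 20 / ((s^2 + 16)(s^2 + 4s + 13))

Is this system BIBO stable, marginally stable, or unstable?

The poles can be read from the denominator factors: s = ±4j, -2 ± 3j.
Since the simple pole(s) at s = ±4j lie on the jω-axis with none in the right half-plane, the system is marginally stable.

marginally stable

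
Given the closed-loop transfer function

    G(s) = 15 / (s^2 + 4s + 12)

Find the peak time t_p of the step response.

t_p ≈ 1.111 s

Comparing s^2 + 4s + 12 to s^2 + 2ζωₙs + ωₙ²: ωₙ = √12 ≈ 3.464 rad/s and ζ = 4/(2·√12) ≈ 0.5774.
ζωₙ = 4/2 = 2, so ω_d = ωₙ√(1−ζ²) = √(ωₙ² − (ζωₙ)²) = √(12 − 2²) = √8 ≈ 2.828 rad/s.
t_p = π/ω_d = π/2.828 ≈ 1.111 s.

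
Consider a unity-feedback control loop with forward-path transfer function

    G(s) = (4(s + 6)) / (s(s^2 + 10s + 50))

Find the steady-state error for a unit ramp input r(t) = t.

G(s) has one pole at the origin.
This is a Type 1 system. Kv = lim_{s→0} s·G(s) = 24/50 = 12/25.
e_ss = 1/Kv = 1/(12/25) = 25/12 ≈ 2.083.

e_ss = 2.083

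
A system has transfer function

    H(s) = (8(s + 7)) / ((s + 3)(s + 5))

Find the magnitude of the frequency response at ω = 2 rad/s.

|H(j2)| ≈ 3.000

Substitute s = j2: numerator = 56 + j16, denominator = 11 + j16.
|H(j2)| = |56 + j16| / |11 + j16| = 58.241 / 19.416 ≈ 3.000.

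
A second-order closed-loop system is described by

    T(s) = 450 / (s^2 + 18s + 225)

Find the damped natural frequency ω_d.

Comparing s^2 + 18s + 225 to s^2 + 2ζωₙs + ωₙ²: ωₙ = 15 rad/s and ζ = 18/(2·15) = 0.6.
ζωₙ = 18/2 = 9, so ω_d = ωₙ√(1−ζ²) = √(ωₙ² − (ζωₙ)²) = √(225 − 9²) = √144 = 12 rad/s.

ω_d = 12 rad/s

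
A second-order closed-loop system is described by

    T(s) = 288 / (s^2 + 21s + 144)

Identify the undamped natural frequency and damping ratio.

ωₙ = 12 rad/s, ζ = 0.875

Compare the denominator to the standard form s^2 + 2ζωₙs + ωₙ².
ωₙ² = 144, so ωₙ = 12 rad/s.
2ζωₙ = 21, so ζ = 21/(2·12) = 0.875.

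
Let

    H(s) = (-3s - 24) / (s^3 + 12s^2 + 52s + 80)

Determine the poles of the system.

s = -4 + 2j, -4 - 2j, -4

The poles are the roots of the denominator s^3 + 12s^2 + 52s + 80 = 0.
Trying s = -4: the polynomial evaluates to 0, so (s + 4) is a factor.
Dividing out leaves s^2 + 8s + 20 = 0.
The quadratic formula then gives s = -4 ± 2j.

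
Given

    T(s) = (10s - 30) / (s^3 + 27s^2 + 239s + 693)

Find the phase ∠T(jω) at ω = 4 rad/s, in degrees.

∠T(j4) ≈ 53.18°

At s = j4: numerator = -30 + j40, denominator = 261 + j892.
∠T = ∠num − ∠den = 126.87° − (73.690°) = 53.18°.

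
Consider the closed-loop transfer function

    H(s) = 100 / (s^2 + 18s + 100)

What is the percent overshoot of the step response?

%OS ≈ 0.152%

Comparing s^2 + 18s + 100 to s^2 + 2ζωₙs + ωₙ²: ωₙ = 10 rad/s and ζ = 18/(2·10) = 0.9.
%OS = 100·exp(−πζ/√(1−ζ²)) = 100·exp(−π·0.9/√(1−0.9²)) ≈ 0.152%.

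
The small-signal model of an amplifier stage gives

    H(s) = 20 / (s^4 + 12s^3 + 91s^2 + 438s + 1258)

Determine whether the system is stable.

The denominator s^4 + 12s^3 + 91s^2 + 438s + 1258 factors as (s^2 + 2s + 37)(s^2 + 10s + 34), giving poles at s = -1 + 6j, -1 - 6j, -5 + 3j, -5 - 3j.
Since all poles lie strictly in the left half-plane, the system is stable.

stable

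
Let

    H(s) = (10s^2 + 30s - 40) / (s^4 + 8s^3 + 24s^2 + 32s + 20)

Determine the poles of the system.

s = -1 ± j, -3 ± j

The poles are the roots of the denominator s^4 + 8s^3 + 24s^2 + 32s + 20 = 0.
No real roots exist; factor into two real quadratics: (s^2 + 2s + 2)(s^2 + 6s + 10) = 0.
Each quadratic gives a conjugate pair via the quadratic formula.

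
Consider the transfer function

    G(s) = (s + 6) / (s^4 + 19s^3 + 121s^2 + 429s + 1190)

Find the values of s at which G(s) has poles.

The poles are the roots of the denominator s^4 + 19s^3 + 121s^2 + 429s + 1190 = 0.
Trying s = -7: the polynomial evaluates to 0, so (s + 7) is a factor.
Dividing out leaves s^3 + 12s^2 + 37s + 170 = 0.
This factors further as (s + 10)(s^2 + 2s + 17) = 0.

s = -7, -10, -1 + 4j, -1 - 4j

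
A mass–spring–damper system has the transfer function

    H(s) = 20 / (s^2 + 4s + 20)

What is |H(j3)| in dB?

Substitute s = j3: numerator = 20, denominator = 11 + j12.
|H(j3)| = |20| / |11 + j12| = 20 / 16.279 ≈ 1.229.
In decibels: 20·log₁₀(1.229) ≈ 1.79 dB.

|H(j3)|_dB ≈ 1.79 dB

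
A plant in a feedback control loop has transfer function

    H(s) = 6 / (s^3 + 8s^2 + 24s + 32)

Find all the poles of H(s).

s = -2 + 2j, -2 - 2j, -4

The poles are the roots of the denominator s^3 + 8s^2 + 24s + 32 = 0.
Trying s = -4: the polynomial evaluates to 0, so (s + 4) is a factor.
Dividing out leaves s^2 + 4s + 8 = 0.
The quadratic formula then gives s = -2 ± 2j.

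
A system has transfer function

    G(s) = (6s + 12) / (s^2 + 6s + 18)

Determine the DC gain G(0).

G(0) = 2/3 ≈ 0.6667

Set s = 0: G(0) = (12) / (18) = 2/3.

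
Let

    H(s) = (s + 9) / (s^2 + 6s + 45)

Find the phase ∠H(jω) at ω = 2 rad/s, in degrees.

At s = j2: numerator = 9 + j2, denominator = 41 + j12.
∠H = ∠num − ∠den = 12.529° − (16.314°) = -3.785°.

∠H(j2) ≈ -3.785°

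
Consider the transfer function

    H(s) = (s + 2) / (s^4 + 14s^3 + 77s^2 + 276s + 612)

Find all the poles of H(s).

The poles are the roots of the denominator s^4 + 14s^3 + 77s^2 + 276s + 612 = 0.
Trying s = -6: the polynomial evaluates to 0, so (s + 6) is a factor.
Dividing out leaves s^3 + 8s^2 + 29s + 102 = 0.
This factors further as (s^2 + 2s + 17)(s + 6) = 0.

s = -1 + 4j, -1 - 4j, -6, -6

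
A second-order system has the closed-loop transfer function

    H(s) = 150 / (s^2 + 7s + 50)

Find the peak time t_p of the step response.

t_p ≈ 0.5113 s

Comparing s^2 + 7s + 50 to s^2 + 2ζωₙs + ωₙ²: ωₙ = √50 ≈ 7.071 rad/s and ζ = 7/(2·√50) ≈ 0.4950.
ζωₙ = 7/2 = 3.5, so ω_d = ωₙ√(1−ζ²) = √(ωₙ² − (ζωₙ)²) = √(50 − 3.5²) = √37.75 ≈ 6.144 rad/s.
t_p = π/ω_d = π/6.144 ≈ 0.5113 s.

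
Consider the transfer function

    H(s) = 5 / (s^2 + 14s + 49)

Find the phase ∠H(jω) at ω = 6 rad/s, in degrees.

∠H(j6) ≈ -81.20°

At s = j6: numerator = 5, denominator = 13 + j84.
∠H = ∠num − ∠den = 0° − (81.203°) = -81.20°.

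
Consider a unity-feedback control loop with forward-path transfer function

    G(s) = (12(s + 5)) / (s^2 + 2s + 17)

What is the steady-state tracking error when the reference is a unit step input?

G(s) has no poles at the origin.
This is a Type 0 system. Kp = lim_{s→0} G(s) = 60/17.
e_ss = 1/(1 + Kp) = 1/(1 + 60/17) = 17/77 ≈ 0.2208.

e_ss = 0.2208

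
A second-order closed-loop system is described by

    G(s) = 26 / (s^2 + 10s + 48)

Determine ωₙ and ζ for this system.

ωₙ ≈ 6.928 rad/s, ζ ≈ 0.7217

Compare the denominator to the standard form s^2 + 2ζωₙs + ωₙ².
ωₙ² = 48, so ωₙ = √48 ≈ 6.928 rad/s.
2ζωₙ = 10, so ζ = 10/(2·√48) ≈ 0.7217.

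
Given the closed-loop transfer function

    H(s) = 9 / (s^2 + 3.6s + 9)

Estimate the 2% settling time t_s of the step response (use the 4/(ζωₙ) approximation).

t_s ≈ 2.222 s

Comparing s^2 + 3.6s + 9 to s^2 + 2ζωₙs + ωₙ²: ωₙ = 3 rad/s and ζ = 3.6/(2·3) = 0.6.
ζωₙ = 3.6/2 = 1.8, so t_s ≈ 4/(ζωₙ) = 4/1.8 ≈ 2.222 s.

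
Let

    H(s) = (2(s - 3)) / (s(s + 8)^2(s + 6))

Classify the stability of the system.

marginally stable

The poles can be read from the denominator factors: s = 0, -8, -8, -6.
Since the simple pole(s) at s = 0 lie on the jω-axis with none in the right half-plane, the system is marginally stable.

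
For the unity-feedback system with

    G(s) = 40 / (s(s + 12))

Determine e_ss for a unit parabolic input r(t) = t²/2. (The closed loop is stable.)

e_ss = ∞

G(s) has one pole at the origin.
This is a Type 1 system; Ka = lim_{s→0} s^2·G(s) = 0, so the steady-state error for a parabola input is infinite.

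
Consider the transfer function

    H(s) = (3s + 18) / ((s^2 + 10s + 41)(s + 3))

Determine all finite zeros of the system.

Set the numerator to zero: 3s + 18 = 0, i.e. 3·(s + 6) = 0.
So s = -6.

s = -6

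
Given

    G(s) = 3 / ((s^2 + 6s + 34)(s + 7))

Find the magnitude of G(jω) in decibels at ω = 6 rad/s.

Substitute s = j6: numerator = 3, denominator = -230 + j240.
|G(j6)| = |3| / |-230 + j240| = 3 / 332.42 ≈ 0.009025.
In decibels: 20·log₁₀(0.009025) ≈ -40.9 dB.

|G(j6)|_dB ≈ -40.9 dB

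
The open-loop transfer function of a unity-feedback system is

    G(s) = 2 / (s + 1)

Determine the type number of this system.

Type 0

The denominator has no factor of s at the origin — no free integrator — so this is a Type 0 system.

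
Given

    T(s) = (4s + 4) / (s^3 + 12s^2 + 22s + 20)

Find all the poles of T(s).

s = -1 ± j, -10

The poles are the roots of the denominator s^3 + 12s^2 + 22s + 20 = 0.
Trying s = -10: the polynomial evaluates to 0, so (s + 10) is a factor.
Dividing out leaves s^2 + 2s + 2 = 0.
The quadratic formula then gives s = -1 ± 1j.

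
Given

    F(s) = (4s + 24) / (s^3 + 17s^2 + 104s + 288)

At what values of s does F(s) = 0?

s = -6

Set the numerator to zero: 4s + 24 = 0, i.e. 4·(s + 6) = 0.
So s = -6.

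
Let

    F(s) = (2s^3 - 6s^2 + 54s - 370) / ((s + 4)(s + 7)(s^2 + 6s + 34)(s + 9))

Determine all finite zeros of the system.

s = 5, -1 + 6j, -1 - 6j

Set the numerator to zero: 2s^3 - 6s^2 + 54s - 370 = 0, i.e. 2·(s^3 - 3s^2 + 27s - 185) = 0.
Factoring: (s - 5)(s^2 + 2s + 37) = 0.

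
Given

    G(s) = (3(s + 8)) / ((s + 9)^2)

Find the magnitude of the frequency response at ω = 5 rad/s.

Substitute s = j5: numerator = 24 + j15, denominator = 56 + j90.
|G(j5)| = |24 + j15| / |56 + j90| = 28.302 / 106 ≈ 0.2670.

|G(j5)| ≈ 0.2670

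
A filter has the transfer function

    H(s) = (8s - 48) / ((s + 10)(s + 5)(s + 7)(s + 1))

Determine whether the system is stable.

stable

The poles can be read from the denominator factors: s = -10, -5, -7, -1.
Since all poles lie strictly in the left half-plane, the system is stable.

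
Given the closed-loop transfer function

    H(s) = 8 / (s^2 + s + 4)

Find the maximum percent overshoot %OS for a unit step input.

%OS ≈ 44.4%

Comparing s^2 + s + 4 to s^2 + 2ζωₙs + ωₙ²: ωₙ = 2 rad/s and ζ = 1/(2·2) = 0.25.
%OS = 100·exp(−πζ/√(1−ζ²)) = 100·exp(−π·0.25/√(1−0.25²)) ≈ 44.4%.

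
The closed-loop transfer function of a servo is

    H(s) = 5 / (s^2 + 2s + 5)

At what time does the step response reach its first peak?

t_p ≈ 1.571 s

Comparing s^2 + 2s + 5 to s^2 + 2ζωₙs + ωₙ²: ωₙ = √5 ≈ 2.236 rad/s and ζ = 2/(2·√5) ≈ 0.4472.
ζωₙ = 2/2 = 1, so ω_d = ωₙ√(1−ζ²) = √(ωₙ² − (ζωₙ)²) = √(5 − 1²) = √4 = 2 rad/s.
t_p = π/ω_d = π/2 ≈ 1.571 s.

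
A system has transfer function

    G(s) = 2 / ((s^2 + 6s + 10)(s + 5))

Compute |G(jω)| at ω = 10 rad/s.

|G(j10)| ≈ 0.001654

Substitute s = j10: numerator = 2, denominator = -1050 - j600.
|G(j10)| = |2| / |-1050 - j600| = 2 / 1209.3 ≈ 0.001654.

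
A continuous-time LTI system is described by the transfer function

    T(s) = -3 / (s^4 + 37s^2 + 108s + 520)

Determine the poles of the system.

The poles are the roots of the denominator s^4 + 37s^2 + 108s + 520 = 0.
No real roots exist; factor into two real quadratics: (s^2 - 4s + 40)(s^2 + 4s + 13) = 0.
Each quadratic gives a conjugate pair via the quadratic formula.

s = 2 + 6j, 2 - 6j, -2 + 3j, -2 - 3j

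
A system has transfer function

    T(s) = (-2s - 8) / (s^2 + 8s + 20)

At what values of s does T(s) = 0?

s = -4

Set the numerator to zero: -2s - 8 = 0, i.e. -2·(s + 4) = 0.
So s = -4.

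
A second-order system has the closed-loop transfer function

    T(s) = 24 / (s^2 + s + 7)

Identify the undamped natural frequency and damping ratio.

Compare the denominator to the standard form s^2 + 2ζωₙs + ωₙ².
ωₙ² = 7, so ωₙ = √7 ≈ 2.646 rad/s.
2ζωₙ = 1, so ζ = 1/(2·√7) ≈ 0.1890.

ωₙ ≈ 2.646 rad/s, ζ ≈ 0.1890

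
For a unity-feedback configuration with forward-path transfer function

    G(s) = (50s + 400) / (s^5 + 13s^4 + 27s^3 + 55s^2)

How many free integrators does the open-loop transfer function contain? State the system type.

Factor s from the denominator: s^5 + 13s^4 + 27s^3 + 55s^2 = s^2·(s^3 + 13s^2 + 27s + 55).
There are 2 poles at the origin, so the system is Type 2.

Type 2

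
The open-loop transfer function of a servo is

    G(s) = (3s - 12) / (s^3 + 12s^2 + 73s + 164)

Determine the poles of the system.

The poles are the roots of the denominator s^3 + 12s^2 + 73s + 164 = 0.
Trying s = -4: the polynomial evaluates to 0, so (s + 4) is a factor.
Dividing out leaves s^2 + 8s + 41 = 0.
The quadratic formula then gives s = -4 ± 5j.

s = -4 + 5j, -4 - 5j, -4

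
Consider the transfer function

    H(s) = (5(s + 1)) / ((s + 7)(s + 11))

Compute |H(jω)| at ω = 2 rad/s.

Substitute s = j2: numerator = 5 + j10, denominator = 73 + j36.
|H(j2)| = |5 + j10| / |73 + j36| = 11.180 / 81.394 ≈ 0.1374.

|H(j2)| ≈ 0.1374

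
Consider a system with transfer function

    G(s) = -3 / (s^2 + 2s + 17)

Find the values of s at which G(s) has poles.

The poles are the roots of the denominator s^2 + 2s + 17 = 0.
Using the quadratic formula: s = (-2 ± √(-64))/2 = -1 ± 4j.

s = -1 ± 4j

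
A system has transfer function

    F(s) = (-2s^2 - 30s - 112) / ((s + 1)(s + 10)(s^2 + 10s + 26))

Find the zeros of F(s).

Set the numerator to zero: -2s^2 - 30s - 112 = 0, i.e. -2·(s^2 + 15s + 56) = 0.
Factoring: (s + 7)(s + 8) = 0.

s = -7, -8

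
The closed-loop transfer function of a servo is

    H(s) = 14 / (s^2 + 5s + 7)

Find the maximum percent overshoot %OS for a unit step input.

%OS ≈ 0.0115%

Comparing s^2 + 5s + 7 to s^2 + 2ζωₙs + ωₙ²: ωₙ = √7 ≈ 2.646 rad/s and ζ = 5/(2·√7) ≈ 0.9449.
%OS = 100·exp(−πζ/√(1−ζ²)) = 100·exp(−π·0.9449/√(1−0.9449²)) ≈ 0.0115%.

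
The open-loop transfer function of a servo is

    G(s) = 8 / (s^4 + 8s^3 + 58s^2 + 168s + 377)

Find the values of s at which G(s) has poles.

s = -2 + 3j, -2 - 3j, -2 + 5j, -2 - 5j

The poles are the roots of the denominator s^4 + 8s^3 + 58s^2 + 168s + 377 = 0.
No real roots exist; factor into two real quadratics: (s^2 + 4s + 13)(s^2 + 4s + 29) = 0.
Each quadratic gives a conjugate pair via the quadratic formula.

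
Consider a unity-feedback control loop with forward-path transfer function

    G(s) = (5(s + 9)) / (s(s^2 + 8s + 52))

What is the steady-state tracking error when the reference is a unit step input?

e_ss = 0

G(s) has one pole at the origin.
This is a Type 1 system; for a step input the steady-state error is zero.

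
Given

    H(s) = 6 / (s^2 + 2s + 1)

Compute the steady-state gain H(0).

H(0) = 6

Set s = 0: H(0) = (6) / (1) = 6.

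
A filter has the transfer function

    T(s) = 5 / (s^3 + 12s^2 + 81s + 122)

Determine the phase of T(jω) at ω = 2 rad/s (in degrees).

At s = j2: numerator = 5, denominator = 74 + j154.
∠T = ∠num − ∠den = 0° − (64.335°) = -64.33°.

∠T(j2) ≈ -64.33°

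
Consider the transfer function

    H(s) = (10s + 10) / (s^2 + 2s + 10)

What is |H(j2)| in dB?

Substitute s = j2: numerator = 10 + j20, denominator = 6 + j4.
|H(j2)| = |10 + j20| / |6 + j4| = 22.361 / 7.2111 ≈ 3.101.
In decibels: 20·log₁₀(3.101) ≈ 9.83 dB.

|H(j2)|_dB ≈ 9.83 dB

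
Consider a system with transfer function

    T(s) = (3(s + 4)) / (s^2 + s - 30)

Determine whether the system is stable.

unstable

The denominator s^2 + s - 30 factors as (s - 5)(s + 6), giving poles at s = 5, -6.
Since the pole(s) at s = 5 lie in the right half-plane, the system is unstable.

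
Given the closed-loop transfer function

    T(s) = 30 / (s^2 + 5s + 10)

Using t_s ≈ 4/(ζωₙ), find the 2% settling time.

t_s ≈ 1.600 s

Comparing s^2 + 5s + 10 to s^2 + 2ζωₙs + ωₙ²: ωₙ = √10 ≈ 3.162 rad/s and ζ = 5/(2·√10) ≈ 0.7906.
ζωₙ = 5/2 = 2.5, so t_s ≈ 4/(ζωₙ) = 4/2.5 = 1.600 s.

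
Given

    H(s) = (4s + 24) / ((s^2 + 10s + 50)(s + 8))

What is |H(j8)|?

|H(j8)| ≈ 0.04353

Substitute s = j8: numerator = 24 + j32, denominator = -752 + j528.
|H(j8)| = |24 + j32| / |-752 + j528| = 40 / 918.85 ≈ 0.04353.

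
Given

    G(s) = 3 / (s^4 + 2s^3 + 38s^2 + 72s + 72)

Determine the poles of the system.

s = ±6j, -1 ± j

The poles are the roots of the denominator s^4 + 2s^3 + 38s^2 + 72s + 72 = 0.
No real roots exist; factor into two real quadratics: (s^2 + 36)(s^2 + 2s + 2) = 0.
Each quadratic gives a conjugate pair via the quadratic formula.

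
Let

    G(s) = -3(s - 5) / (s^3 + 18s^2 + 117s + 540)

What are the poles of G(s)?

s = -12, -3 ± 6j

The poles are the roots of the denominator s^3 + 18s^2 + 117s + 540 = 0.
Trying s = -12: the polynomial evaluates to 0, so (s + 12) is a factor.
Dividing out leaves s^2 + 6s + 45 = 0.
The quadratic formula then gives s = -3 ± 6j.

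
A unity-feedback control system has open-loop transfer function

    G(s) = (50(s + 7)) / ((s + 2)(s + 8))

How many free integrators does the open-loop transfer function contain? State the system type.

The denominator has no factor of s at the origin — no free integrator — so this is a Type 0 system.

Type 0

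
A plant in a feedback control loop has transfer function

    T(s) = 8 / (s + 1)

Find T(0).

T(0) = 8

At s = 0 each factor (s + a) contributes a and each (s^2 + bs + c) contributes c.
T(0) = 8·1 / ((1)) = 8/1 = 8.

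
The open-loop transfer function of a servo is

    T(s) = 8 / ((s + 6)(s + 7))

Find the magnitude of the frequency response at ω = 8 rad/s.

|T(j8)| ≈ 0.07526

Substitute s = j8: numerator = 8, denominator = -22 + j104.
|T(j8)| = |8| / |-22 + j104| = 8 / 106.30 ≈ 0.07526.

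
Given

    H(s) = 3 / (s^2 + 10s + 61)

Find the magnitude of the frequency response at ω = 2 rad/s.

|H(j2)| ≈ 0.04966

Substitute s = j2: numerator = 3, denominator = 57 + j20.
|H(j2)| = |3| / |57 + j20| = 3 / 60.407 ≈ 0.04966.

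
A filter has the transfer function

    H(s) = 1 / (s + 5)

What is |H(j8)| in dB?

|H(j8)|_dB ≈ -19.5 dB

Substitute s = j8: numerator = 1, denominator = 5 + j8.
|H(j8)| = |1| / |5 + j8| = 1 / 9.4340 ≈ 0.1060.
In decibels: 20·log₁₀(0.1060) ≈ -19.5 dB.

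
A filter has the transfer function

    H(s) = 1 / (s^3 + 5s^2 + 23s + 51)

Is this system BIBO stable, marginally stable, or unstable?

stable

The denominator s^3 + 5s^2 + 23s + 51 factors as (s + 3)(s^2 + 2s + 17), giving poles at s = -3, -1 ± 4j.
Since all poles lie strictly in the left half-plane, the system is stable.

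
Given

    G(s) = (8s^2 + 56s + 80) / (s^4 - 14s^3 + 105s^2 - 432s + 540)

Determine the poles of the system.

The poles are the roots of the denominator s^4 - 14s^3 + 105s^2 - 432s + 540 = 0.
Trying s = 6: the polynomial evaluates to 0, so (s - 6) is a factor.
Dividing out leaves s^3 - 8s^2 + 57s - 90 = 0.
This factors further as (s^2 - 6s + 45)(s - 2) = 0.

s = 3 + 6j, 3 - 6j, 6, 2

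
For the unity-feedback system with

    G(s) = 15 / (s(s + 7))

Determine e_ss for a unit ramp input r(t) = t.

e_ss = 0.4667

G(s) has one pole at the origin.
This is a Type 1 system. Kv = lim_{s→0} s·G(s) = 15/7.
e_ss = 1/Kv = 1/(15/7) = 7/15 ≈ 0.4667.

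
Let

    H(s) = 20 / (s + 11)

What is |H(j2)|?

Substitute s = j2: numerator = 20, denominator = 11 + j2.
|H(j2)| = |20| / |11 + j2| = 20 / 11.180 ≈ 1.789.

|H(j2)| ≈ 1.789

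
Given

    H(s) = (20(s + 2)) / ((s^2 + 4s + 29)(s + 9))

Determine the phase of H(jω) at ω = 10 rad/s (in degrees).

∠H(j10) ≈ -119.9°

At s = j10: numerator = 40 + j200, denominator = -1039 - j350.
∠H = ∠num − ∠den = 78.690° − (-161.38°) = 240.1°, which wraps to -119.9°.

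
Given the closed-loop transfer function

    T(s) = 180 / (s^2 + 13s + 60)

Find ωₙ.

ωₙ ≈ 7.746 rad/s

Compare the denominator to the standard form s^2 + 2ζωₙs + ωₙ².
ωₙ² = 60, so ωₙ = √60 ≈ 7.746 rad/s.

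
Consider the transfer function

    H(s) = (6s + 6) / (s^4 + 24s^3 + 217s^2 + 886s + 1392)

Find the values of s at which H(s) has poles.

s = -5 + 2j, -5 - 2j, -6, -8

The poles are the roots of the denominator s^4 + 24s^3 + 217s^2 + 886s + 1392 = 0.
Trying s = -6: the polynomial evaluates to 0, so (s + 6) is a factor.
Dividing out leaves s^3 + 18s^2 + 109s + 232 = 0.
This factors further as (s^2 + 10s + 29)(s + 8) = 0.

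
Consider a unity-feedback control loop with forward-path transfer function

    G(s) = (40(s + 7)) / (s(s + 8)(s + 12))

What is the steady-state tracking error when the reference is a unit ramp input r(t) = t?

G(s) has one pole at the origin.
This is a Type 1 system. Kv = lim_{s→0} s·G(s) = 280/96 = 35/12.
e_ss = 1/Kv = 1/(35/12) = 12/35 ≈ 0.3429.

e_ss = 0.3429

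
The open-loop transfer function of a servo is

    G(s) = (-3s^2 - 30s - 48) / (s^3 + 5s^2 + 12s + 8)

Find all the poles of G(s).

s = -2 ± 2j, -1

The poles are the roots of the denominator s^3 + 5s^2 + 12s + 8 = 0.
Trying s = -1: the polynomial evaluates to 0, so (s + 1) is a factor.
Dividing out leaves s^2 + 4s + 8 = 0.
The quadratic formula then gives s = -2 ± 2j.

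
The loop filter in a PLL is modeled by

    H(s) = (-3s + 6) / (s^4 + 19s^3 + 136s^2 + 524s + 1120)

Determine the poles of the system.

The poles are the roots of the denominator s^4 + 19s^3 + 136s^2 + 524s + 1120 = 0.
Trying s = -8: the polynomial evaluates to 0, so (s + 8) is a factor.
Dividing out leaves s^3 + 11s^2 + 48s + 140 = 0.
This factors further as (s^2 + 4s + 20)(s + 7) = 0.

s = -2 + 4j, -2 - 4j, -8, -7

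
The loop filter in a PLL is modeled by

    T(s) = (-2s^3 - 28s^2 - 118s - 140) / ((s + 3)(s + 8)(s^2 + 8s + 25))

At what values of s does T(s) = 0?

Set the numerator to zero: -2s^3 - 28s^2 - 118s - 140 = 0, i.e. -2·(s^3 + 14s^2 + 59s + 70) = 0.
Factoring: (s + 2)(s + 5)(s + 7) = 0.

s = -2, -5, -7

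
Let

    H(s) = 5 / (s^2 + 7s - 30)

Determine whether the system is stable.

The denominator s^2 + 7s - 30 factors as (s - 3)(s + 10), giving poles at s = 3, -10.
Since the pole(s) at s = 3 lie in the right half-plane, the system is unstable.

unstable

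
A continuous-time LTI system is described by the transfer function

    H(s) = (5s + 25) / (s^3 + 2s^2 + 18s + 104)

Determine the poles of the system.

s = 1 + 5j, 1 - 5j, -4

The poles are the roots of the denominator s^3 + 2s^2 + 18s + 104 = 0.
Trying s = -4: the polynomial evaluates to 0, so (s + 4) is a factor.
Dividing out leaves s^2 - 2s + 26 = 0.
The quadratic formula then gives s = 1 ± 5j.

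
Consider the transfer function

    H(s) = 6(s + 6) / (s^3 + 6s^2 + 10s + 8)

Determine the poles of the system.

The poles are the roots of the denominator s^3 + 6s^2 + 10s + 8 = 0.
Trying s = -4: the polynomial evaluates to 0, so (s + 4) is a factor.
Dividing out leaves s^2 + 2s + 2 = 0.
The quadratic formula then gives s = -1 ± 1j.

s = -1 + j, -1 - j, -4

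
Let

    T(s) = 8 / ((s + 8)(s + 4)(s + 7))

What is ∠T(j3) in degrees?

At s = j3: numerator = 8, denominator = 53 + j321.
∠T = ∠num − ∠den = 0° − (80.625°) = -80.62°.

∠T(j3) ≈ -80.62°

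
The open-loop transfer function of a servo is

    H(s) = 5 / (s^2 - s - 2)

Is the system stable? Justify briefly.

unstable

The denominator s^2 - s - 2 factors as (s - 2)(s + 1), giving poles at s = 2, -1.
Since the pole(s) at s = 2 lie in the right half-plane, the system is unstable.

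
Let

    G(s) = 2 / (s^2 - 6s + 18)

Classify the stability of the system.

unstable

The denominator s^2 - 6s + 18 factors as (s^2 - 6s + 18), giving poles at s = 3 ± 3j.
Since the pole(s) at s = 3 ± 3j lie in the right half-plane, the system is unstable.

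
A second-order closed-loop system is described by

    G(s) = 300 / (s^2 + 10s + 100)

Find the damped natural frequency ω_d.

ω_d ≈ 8.660 rad/s

Comparing s^2 + 10s + 100 to s^2 + 2ζωₙs + ωₙ²: ωₙ = 10 rad/s and ζ = 10/(2·10) = 0.5.
ζωₙ = 10/2 = 5, so ω_d = ωₙ√(1−ζ²) = √(ωₙ² − (ζωₙ)²) = √(100 − 5²) = √75 ≈ 8.660 rad/s.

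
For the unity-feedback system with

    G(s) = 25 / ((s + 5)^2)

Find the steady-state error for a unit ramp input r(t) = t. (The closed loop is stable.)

G(s) has no poles at the origin.
This is a Type 0 system; Kv = lim_{s→0} s·G(s) = 0, so the steady-state error for a ramp input is infinite.

e_ss = ∞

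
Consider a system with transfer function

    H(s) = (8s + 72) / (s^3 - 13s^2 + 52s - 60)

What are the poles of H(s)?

The poles are the roots of the denominator s^3 - 13s^2 + 52s - 60 = 0.
Trying s = 6: the polynomial evaluates to 0, so (s - 6) is a factor.
Dividing out leaves s^2 - 7s + 10 = 0.
Factoring the quadratic: (s - 2)(s - 5) = 0.

s = 6, 2, 5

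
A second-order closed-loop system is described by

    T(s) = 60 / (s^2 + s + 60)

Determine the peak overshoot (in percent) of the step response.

Comparing s^2 + s + 60 to s^2 + 2ζωₙs + ωₙ²: ωₙ = √60 ≈ 7.746 rad/s and ζ = 1/(2·√60) ≈ 0.06455.
%OS = 100·exp(−πζ/√(1−ζ²)) = 100·exp(−π·0.06455/√(1−0.06455²)) ≈ 81.6%.

%OS ≈ 81.6%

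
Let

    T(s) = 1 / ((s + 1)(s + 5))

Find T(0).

T(0) = 1/5 ≈ 0.2000

At s = 0 each factor (s + a) contributes a and each (s^2 + bs + c) contributes c.
T(0) = 1·1 / ((1) · (5)) = 1/5 = 1/5.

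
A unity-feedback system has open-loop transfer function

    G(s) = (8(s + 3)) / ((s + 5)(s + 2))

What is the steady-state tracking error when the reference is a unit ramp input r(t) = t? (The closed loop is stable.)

G(s) has no poles at the origin.
This is a Type 0 system; Kv = lim_{s→0} s·G(s) = 0, so the steady-state error for a ramp input is infinite.

e_ss = ∞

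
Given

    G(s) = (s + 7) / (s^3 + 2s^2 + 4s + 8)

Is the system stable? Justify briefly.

marginally stable

The denominator s^3 + 2s^2 + 4s + 8 factors as (s^2 + 4)(s + 2), giving poles at s = 2j, -2j, -2.
Since the simple pole(s) at s = ±2j lie on the jω-axis with none in the right half-plane, the system is marginally stable.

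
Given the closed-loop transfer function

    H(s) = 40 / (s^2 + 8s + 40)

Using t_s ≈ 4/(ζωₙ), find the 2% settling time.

t_s ≈ 1 s

Comparing s^2 + 8s + 40 to s^2 + 2ζωₙs + ωₙ²: ωₙ = √40 ≈ 6.325 rad/s and ζ = 8/(2·√40) ≈ 0.6325.
ζωₙ = 8/2 = 4, so t_s ≈ 4/(ζωₙ) = 4/4 = 1 s.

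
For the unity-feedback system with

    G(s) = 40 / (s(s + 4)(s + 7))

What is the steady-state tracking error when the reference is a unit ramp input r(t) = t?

G(s) has one pole at the origin.
This is a Type 1 system. Kv = lim_{s→0} s·G(s) = 40/28 = 10/7.
e_ss = 1/Kv = 1/(10/7) = 7/10 ≈ 0.7000.

e_ss = 0.7000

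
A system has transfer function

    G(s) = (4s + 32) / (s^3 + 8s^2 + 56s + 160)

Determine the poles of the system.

The poles are the roots of the denominator s^3 + 8s^2 + 56s + 160 = 0.
Trying s = -4: the polynomial evaluates to 0, so (s + 4) is a factor.
Dividing out leaves s^2 + 4s + 40 = 0.
The quadratic formula then gives s = -2 ± 6j.

s = -2 + 6j, -2 - 6j, -4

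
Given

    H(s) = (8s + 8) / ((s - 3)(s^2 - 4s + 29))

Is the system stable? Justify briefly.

unstable

The poles can be read from the denominator factors: s = 3, 2 ± 5j.
Since the pole(s) at s = 3, 2 ± 5j lie in the right half-plane, the system is unstable.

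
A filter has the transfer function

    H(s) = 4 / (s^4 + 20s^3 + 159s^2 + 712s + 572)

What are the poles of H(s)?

The poles are the roots of the denominator s^4 + 20s^3 + 159s^2 + 712s + 572 = 0.
Trying s = -1: the polynomial evaluates to 0, so (s + 1) is a factor.
Dividing out leaves s^3 + 19s^2 + 140s + 572 = 0.
This factors further as (s^2 + 8s + 52)(s + 11) = 0.

s = -4 + 6j, -4 - 6j, -1, -11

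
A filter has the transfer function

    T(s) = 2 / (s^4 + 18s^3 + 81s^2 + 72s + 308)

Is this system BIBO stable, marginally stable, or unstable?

marginally stable

The denominator s^4 + 18s^3 + 81s^2 + 72s + 308 factors as (s^2 + 4)(s + 7)(s + 11), giving poles at s = 2j, -2j, -7, -11.
Since the simple pole(s) at s = ±2j lie on the jω-axis with none in the right half-plane, the system is marginally stable.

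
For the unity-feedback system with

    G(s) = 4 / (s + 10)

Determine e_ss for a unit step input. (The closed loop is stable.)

e_ss = 0.7143

G(s) has no poles at the origin.
This is a Type 0 system. Kp = lim_{s→0} G(s) = 4/10 = 2/5.
e_ss = 1/(1 + Kp) = 1/(1 + 2/5) = 5/7 ≈ 0.7143.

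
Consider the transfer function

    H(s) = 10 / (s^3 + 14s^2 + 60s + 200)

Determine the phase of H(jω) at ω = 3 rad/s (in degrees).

At s = j3: numerator = 10, denominator = 74 + j153.
∠H = ∠num − ∠den = 0° − (64.189°) = -64.19°.

∠H(j3) ≈ -64.19°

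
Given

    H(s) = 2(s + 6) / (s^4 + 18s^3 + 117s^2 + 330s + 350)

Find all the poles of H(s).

s = -3 + j, -3 - j, -7, -5

The poles are the roots of the denominator s^4 + 18s^3 + 117s^2 + 330s + 350 = 0.
Trying s = -7: the polynomial evaluates to 0, so (s + 7) is a factor.
Dividing out leaves s^3 + 11s^2 + 40s + 50 = 0.
This factors further as (s^2 + 6s + 10)(s + 5) = 0.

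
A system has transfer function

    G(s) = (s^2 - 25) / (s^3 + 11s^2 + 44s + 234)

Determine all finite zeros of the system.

Set the numerator to zero: s^2 - 25 = 0.
Factoring: (s - 5)(s + 5) = 0.

s = 5, -5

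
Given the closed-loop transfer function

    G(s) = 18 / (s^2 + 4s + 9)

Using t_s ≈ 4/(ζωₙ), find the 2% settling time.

t_s ≈ 2 s

Comparing s^2 + 4s + 9 to s^2 + 2ζωₙs + ωₙ²: ωₙ = 3 rad/s and ζ = 4/(2·3) ≈ 0.6667.
ζωₙ = 4/2 = 2, so t_s ≈ 4/(ζωₙ) = 4/2 = 2 s.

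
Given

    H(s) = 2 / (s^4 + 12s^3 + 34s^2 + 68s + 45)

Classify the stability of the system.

The denominator s^4 + 12s^3 + 34s^2 + 68s + 45 factors as (s^2 + 2s + 5)(s + 9)(s + 1), giving poles at s = -1 + 2j, -1 - 2j, -9, -1.
Since all poles lie strictly in the left half-plane, the system is stable.

stable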